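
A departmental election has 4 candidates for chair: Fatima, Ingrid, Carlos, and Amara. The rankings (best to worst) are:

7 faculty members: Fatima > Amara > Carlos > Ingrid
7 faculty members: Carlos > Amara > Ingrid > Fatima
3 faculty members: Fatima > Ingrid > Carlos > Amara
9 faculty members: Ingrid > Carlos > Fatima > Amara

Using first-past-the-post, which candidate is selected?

Fatima

First-place votes: Fatima 10, Ingrid 9, Carlos 7, Amara 0.
Fatima has the most first-place votes.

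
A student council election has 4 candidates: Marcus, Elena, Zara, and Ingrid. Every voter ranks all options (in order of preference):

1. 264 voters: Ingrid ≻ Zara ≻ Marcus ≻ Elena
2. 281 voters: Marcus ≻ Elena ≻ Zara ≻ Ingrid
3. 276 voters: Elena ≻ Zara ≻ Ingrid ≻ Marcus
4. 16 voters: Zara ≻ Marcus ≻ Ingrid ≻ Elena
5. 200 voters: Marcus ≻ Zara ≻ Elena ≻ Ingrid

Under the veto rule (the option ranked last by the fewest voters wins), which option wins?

Zara

Last-place votes: Marcus 276, Elena 280, Zara 0, Ingrid 481.
Zara is ranked last by the fewest voters, so Zara wins.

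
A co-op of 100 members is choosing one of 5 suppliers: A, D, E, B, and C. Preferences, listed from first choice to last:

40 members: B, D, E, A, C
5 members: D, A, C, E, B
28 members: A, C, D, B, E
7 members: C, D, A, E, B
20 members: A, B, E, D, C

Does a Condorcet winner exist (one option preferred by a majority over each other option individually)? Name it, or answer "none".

none

Checking pairwise contests:
D beats A 52–48.
B beats D 60–40.
A beats E 60–40.
A beats B 60–40.
A beats C 93–7.
Every option loses at least one head-to-head, so there is no Condorcet winner.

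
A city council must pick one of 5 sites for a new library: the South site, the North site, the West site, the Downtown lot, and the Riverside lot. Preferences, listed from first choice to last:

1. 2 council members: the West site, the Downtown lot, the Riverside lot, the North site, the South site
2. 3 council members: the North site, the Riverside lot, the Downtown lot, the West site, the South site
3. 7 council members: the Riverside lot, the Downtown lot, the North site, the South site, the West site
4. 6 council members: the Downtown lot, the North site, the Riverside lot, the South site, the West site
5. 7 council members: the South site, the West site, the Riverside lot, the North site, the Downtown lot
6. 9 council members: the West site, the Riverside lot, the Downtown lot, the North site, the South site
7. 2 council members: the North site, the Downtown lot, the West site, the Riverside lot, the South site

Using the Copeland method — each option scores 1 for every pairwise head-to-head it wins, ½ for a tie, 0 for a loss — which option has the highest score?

the South site: beats the West site; loses to the North site, the Downtown lot, and the Riverside lot → score 1.
the North site: beats the South site; ties the West site; loses to the Downtown lot and the Riverside lot → score 1.5.
the West site: beats the Riverside lot; ties the North site and the Downtown lot; loses to the South site → score 2.
the Downtown lot: beats the South site and the North site; ties the West site; loses to the Riverside lot → score 2.5.
the Riverside lot: beats the South site, the North site, and the Downtown lot; loses to the West site → score 3.
the Riverside lot has the best pairwise record.

the Riverside lot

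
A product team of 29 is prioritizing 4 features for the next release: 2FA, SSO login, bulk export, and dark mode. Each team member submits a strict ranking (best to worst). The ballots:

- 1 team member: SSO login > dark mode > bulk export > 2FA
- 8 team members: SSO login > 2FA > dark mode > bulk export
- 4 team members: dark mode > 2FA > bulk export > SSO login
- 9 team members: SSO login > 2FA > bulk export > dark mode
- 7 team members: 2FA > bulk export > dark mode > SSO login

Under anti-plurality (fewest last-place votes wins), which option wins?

Last-place votes: 2FA 1, SSO login 11, bulk export 8, dark mode 9.
2FA is ranked last by the fewest voters, so 2FA wins.

2FA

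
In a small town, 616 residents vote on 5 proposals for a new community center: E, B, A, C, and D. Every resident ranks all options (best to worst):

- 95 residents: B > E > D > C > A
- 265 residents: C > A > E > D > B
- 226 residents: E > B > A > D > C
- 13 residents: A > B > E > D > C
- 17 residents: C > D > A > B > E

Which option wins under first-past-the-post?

C

First-place votes: E 226, B 95, A 13, C 282, D 0.
C has the most first-place votes.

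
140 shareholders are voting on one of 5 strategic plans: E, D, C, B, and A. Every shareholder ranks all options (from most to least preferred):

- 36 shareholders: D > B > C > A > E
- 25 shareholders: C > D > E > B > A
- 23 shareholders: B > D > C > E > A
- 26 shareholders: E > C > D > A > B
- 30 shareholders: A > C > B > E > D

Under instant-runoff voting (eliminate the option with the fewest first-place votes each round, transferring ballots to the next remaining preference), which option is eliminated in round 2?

Round 1: E 26, D 36, C 25, B 23, A 30. Eliminate B.
Round 2: E 26, D 59, C 25, A 30. Eliminate C.

C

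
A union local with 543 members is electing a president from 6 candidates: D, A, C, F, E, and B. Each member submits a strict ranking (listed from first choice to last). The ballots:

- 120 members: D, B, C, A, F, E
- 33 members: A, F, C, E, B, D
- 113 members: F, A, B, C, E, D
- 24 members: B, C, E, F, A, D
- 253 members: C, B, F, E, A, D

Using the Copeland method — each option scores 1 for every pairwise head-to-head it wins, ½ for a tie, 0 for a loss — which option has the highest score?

C

D: loses to A, C, F, E, and B → score 0.
A: beats D; loses to C, F, E, and B → score 1.
C: beats D, A, F, E, and B → score 5.
F: beats D, A, and E; loses to C and B → score 3.
E: beats D and A; loses to C, F, and B → score 2.
B: beats D, A, F, and E; loses to C → score 4.
C has the best pairwise record.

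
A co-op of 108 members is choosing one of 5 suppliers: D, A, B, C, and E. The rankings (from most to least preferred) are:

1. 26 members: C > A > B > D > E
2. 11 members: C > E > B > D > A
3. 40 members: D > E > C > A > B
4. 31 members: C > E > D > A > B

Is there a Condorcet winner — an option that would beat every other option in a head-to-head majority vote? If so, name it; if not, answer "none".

C

C vs D: 68–40 for C.
C vs A: 108–0 for C.
C vs B: 108–0 for C.
C vs E: 68–40 for C.
C beats every other option head-to-head.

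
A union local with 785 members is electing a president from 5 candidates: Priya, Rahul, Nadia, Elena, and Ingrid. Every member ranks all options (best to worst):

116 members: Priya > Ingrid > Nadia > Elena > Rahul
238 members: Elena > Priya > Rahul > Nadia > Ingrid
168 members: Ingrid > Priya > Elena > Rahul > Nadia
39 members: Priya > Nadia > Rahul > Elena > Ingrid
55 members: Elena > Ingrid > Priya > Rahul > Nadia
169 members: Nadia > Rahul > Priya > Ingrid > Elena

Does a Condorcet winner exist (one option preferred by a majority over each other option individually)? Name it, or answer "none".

Priya vs Rahul: 616–169 for Priya.
Priya vs Nadia: 616–169 for Priya.
Priya vs Elena: 492–293 for Priya.
Priya vs Ingrid: 562–223 for Priya.
Priya beats every other option head-to-head.

Priya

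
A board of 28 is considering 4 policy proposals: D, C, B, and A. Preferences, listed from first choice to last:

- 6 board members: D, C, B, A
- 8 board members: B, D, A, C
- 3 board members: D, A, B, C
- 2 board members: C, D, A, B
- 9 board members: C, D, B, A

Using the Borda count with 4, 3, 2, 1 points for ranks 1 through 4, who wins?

D: 6·4 + 8·3 + 3·4 + 2·3 + 9·3 = 93
C: 6·3 + 8·1 + 3·1 + 2·4 + 9·4 = 73
B: 6·2 + 8·4 + 3·2 + 2·1 + 9·2 = 70
A: 6·1 + 8·2 + 3·3 + 2·2 + 9·1 = 44
D has the highest Borda score (93).

D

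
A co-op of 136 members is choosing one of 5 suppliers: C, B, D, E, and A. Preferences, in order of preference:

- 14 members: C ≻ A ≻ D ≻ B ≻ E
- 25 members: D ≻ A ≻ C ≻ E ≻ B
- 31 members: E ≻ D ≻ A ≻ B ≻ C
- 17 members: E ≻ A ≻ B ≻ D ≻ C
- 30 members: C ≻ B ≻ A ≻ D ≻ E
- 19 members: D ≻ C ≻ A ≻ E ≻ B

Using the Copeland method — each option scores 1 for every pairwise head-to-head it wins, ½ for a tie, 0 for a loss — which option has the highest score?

C: beats B and E; loses to D and A → score 2.
B: loses to C, D, E, and A → score 0.
D: beats C, B, E, and A → score 4.
E: beats B; loses to C, D, and A → score 1.
A: beats C, B, and E; loses to D → score 3.
D has the best pairwise record.

D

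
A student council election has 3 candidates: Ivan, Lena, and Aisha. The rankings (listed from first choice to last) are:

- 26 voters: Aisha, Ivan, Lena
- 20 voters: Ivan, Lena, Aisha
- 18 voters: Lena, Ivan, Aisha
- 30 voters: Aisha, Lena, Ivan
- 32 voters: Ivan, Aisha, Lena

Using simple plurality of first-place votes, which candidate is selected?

Aisha

First-place votes: Ivan 52, Lena 18, Aisha 56.
Aisha has the most first-place votes.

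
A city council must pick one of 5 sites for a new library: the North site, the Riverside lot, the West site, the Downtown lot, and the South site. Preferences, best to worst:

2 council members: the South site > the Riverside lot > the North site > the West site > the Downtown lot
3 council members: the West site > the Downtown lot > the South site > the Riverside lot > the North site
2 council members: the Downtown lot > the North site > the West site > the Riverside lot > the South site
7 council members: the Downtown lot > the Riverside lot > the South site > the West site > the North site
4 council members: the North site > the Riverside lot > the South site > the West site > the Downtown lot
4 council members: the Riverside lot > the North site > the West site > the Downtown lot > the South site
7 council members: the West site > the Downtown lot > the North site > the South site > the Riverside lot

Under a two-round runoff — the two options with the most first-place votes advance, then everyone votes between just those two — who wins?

the West site

Round 1 first-place votes: the North site 4, the Riverside lot 4, the West site 10, the Downtown lot 9, the South site 2.
the West site and the Downtown lot advance.
Runoff: the West site is preferred to the Downtown lot by 20 voters; the Downtown lot by 9.
the West site wins the runoff.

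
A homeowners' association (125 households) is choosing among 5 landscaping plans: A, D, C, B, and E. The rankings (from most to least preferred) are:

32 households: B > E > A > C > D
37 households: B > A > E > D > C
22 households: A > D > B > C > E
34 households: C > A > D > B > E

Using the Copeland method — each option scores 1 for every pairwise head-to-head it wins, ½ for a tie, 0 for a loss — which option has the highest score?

B

A: beats D, C, and E; loses to B → score 3.
D: loses to A, C, B, and E → score 0.
C: beats D; loses to A, B, and E → score 1.
B: beats A, D, C, and E → score 4.
E: beats D and C; loses to A and B → score 2.
B has the best pairwise record.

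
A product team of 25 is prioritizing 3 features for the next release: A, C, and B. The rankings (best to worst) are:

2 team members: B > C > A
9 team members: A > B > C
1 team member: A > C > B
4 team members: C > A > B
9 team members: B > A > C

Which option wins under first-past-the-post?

B

First-place votes: A 10, C 4, B 11.
B has the most first-place votes.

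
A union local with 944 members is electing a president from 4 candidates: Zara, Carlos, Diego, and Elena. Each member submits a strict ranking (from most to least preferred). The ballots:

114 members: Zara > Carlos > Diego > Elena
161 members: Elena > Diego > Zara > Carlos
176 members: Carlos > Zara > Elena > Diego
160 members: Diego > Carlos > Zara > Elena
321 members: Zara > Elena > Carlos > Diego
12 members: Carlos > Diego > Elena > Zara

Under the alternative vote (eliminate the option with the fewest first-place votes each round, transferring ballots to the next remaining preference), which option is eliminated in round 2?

Round 1: Zara 435, Carlos 188, Diego 160, Elena 161. Eliminate Diego.
Round 2: Zara 435, Carlos 348, Elena 161. Eliminate Elena.

Elena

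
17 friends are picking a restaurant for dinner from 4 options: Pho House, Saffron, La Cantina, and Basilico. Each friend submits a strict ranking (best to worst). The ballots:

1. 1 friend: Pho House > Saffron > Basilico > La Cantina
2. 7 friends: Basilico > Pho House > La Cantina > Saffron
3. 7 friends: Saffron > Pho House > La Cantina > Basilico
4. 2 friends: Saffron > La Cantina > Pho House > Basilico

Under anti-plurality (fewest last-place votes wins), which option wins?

Last-place votes: Pho House 0, Saffron 7, La Cantina 1, Basilico 9.
Pho House is ranked last by the fewest voters, so Pho House wins.

Pho House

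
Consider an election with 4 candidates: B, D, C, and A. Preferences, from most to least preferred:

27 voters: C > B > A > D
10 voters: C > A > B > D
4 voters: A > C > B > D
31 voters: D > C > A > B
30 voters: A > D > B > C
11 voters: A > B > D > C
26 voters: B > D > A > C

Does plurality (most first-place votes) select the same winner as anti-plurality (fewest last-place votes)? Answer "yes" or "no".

Plurality — first-place votes: B 26, D 31, C 37, A 45. Winner: A.
Anti-plurality — last-place votes: B 31, D 41, C 67, A 0. Winner: A.
The two methods agree.

yes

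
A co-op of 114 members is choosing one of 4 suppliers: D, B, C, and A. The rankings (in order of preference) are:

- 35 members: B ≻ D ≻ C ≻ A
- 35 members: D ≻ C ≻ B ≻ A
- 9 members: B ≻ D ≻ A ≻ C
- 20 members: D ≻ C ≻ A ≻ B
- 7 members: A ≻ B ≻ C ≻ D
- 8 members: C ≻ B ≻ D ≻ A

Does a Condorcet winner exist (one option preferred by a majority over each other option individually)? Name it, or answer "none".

none

Checking pairwise contests:
B beats D 59–55.
C beats B 63–51.
D beats C 99–15.
D beats A 107–7.
Every option loses at least one head-to-head, so there is no Condorcet winner.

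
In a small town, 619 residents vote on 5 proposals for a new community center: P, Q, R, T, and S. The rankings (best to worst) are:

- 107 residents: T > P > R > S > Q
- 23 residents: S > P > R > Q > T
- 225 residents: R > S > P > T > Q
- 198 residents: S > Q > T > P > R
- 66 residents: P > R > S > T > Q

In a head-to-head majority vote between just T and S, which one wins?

S

Voters preferring T to S: 107; preferring S to T: 512.
S wins the head-to-head.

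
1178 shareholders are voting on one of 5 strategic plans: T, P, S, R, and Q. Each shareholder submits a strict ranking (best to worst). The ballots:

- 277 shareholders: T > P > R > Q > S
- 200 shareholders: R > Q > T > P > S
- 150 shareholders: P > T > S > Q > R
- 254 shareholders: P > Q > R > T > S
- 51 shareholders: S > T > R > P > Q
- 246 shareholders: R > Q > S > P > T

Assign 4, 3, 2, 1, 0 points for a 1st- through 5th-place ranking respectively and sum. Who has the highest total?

R

T: 277·4 + 200·2 + 150·3 + 254·1 + 51·3 + 246·0 = 2365
P: 277·3 + 200·1 + 150·4 + 254·4 + 51·1 + 246·1 = 2944
S: 277·0 + 200·0 + 150·2 + 254·0 + 51·4 + 246·2 = 996
R: 277·2 + 200·4 + 150·0 + 254·2 + 51·2 + 246·4 = 2948
Q: 277·1 + 200·3 + 150·1 + 254·3 + 51·0 + 246·3 = 2527
R has the highest Borda score (2948).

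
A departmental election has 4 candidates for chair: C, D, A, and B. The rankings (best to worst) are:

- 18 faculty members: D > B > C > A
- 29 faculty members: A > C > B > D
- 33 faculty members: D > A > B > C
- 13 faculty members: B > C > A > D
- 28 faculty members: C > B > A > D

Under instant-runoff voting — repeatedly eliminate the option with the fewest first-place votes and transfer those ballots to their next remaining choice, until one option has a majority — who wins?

Round 1: C 28, D 51, A 29, B 13. Eliminate B.
Round 2: C 41, D 51, A 29. Eliminate A.
Round 3: C 70, D 51. C has a majority.

C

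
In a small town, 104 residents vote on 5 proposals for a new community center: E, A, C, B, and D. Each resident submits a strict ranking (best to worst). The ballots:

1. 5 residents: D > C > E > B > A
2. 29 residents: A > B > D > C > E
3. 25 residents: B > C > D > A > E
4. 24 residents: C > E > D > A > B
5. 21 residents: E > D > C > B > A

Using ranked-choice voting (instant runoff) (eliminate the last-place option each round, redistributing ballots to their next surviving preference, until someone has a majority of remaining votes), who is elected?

Round 1: E 21, A 29, C 24, B 25, D 5. Eliminate D.
Round 2: E 21, A 29, C 29, B 25. Eliminate E.
Round 3: A 29, C 50, B 25. Eliminate B.
Round 4: A 29, C 75. C has a majority.

C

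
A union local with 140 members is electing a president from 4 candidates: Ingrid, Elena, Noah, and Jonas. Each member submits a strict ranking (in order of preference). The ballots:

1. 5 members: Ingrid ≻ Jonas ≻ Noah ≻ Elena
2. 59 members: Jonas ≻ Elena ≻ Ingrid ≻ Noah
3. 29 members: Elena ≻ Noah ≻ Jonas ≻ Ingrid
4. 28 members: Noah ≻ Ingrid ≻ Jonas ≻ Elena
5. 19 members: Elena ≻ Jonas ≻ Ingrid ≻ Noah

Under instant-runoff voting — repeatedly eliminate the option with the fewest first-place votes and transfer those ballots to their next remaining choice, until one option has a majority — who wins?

Round 1: Ingrid 5, Elena 48, Noah 28, Jonas 59. Eliminate Ingrid.
Round 2: Elena 48, Noah 28, Jonas 64. Eliminate Noah.
Round 3: Elena 48, Jonas 92. Jonas has a majority.

Jonas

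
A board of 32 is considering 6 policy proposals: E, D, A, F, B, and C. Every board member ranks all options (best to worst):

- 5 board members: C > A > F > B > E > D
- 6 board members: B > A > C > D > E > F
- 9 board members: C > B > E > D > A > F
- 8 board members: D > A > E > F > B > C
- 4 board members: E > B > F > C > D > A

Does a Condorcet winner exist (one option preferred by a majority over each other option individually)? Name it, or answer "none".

B

B vs E: 20–12 for B.
B vs D: 24–8 for B.
B vs A: 19–13 for B.
B vs F: 19–13 for B.
B vs C: 18–14 for B.
B beats every other option head-to-head.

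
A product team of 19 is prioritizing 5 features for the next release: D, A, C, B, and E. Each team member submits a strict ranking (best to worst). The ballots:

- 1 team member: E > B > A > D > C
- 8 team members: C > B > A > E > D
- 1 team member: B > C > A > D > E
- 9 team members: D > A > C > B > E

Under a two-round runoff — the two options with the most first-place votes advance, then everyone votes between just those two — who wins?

Round 1 first-place votes: D 9, A 0, C 8, B 1, E 1.
D and C advance.
Runoff: D is preferred to C by 10 voters; C by 9.
D wins the runoff.

D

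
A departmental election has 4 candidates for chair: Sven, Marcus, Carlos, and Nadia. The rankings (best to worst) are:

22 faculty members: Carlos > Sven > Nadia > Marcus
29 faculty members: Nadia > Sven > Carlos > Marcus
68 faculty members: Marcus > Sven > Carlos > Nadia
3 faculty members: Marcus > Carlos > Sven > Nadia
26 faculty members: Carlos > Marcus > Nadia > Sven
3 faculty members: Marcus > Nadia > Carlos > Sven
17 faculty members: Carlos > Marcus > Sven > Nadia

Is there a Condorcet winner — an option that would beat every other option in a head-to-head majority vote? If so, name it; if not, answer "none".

Checking pairwise contests:
Marcus beats Sven 117–51.
Carlos beats Marcus 94–74.
Sven beats Carlos 97–71.
Sven beats Nadia 110–58.
Every option loses at least one head-to-head, so there is no Condorcet winner.

none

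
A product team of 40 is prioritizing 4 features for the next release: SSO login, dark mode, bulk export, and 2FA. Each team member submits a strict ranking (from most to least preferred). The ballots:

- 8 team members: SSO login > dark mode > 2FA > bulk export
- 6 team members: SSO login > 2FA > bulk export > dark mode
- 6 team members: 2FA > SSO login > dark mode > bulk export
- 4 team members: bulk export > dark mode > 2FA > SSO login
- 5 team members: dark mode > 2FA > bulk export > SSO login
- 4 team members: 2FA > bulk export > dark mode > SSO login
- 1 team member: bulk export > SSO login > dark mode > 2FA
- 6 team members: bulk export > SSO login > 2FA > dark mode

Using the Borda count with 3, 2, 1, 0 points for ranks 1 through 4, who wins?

2FA

SSO login: 8·3 + 6·3 + 6·2 + 4·0 + 5·0 + 4·0 + 1·2 + 6·2 = 68
dark mode: 8·2 + 6·0 + 6·1 + 4·2 + 5·3 + 4·1 + 1·1 + 6·0 = 50
bulk export: 8·0 + 6·1 + 6·0 + 4·3 + 5·1 + 4·2 + 1·3 + 6·3 = 52
2FA: 8·1 + 6·2 + 6·3 + 4·1 + 5·2 + 4·3 + 1·0 + 6·1 = 70
2FA has the highest Borda score (70).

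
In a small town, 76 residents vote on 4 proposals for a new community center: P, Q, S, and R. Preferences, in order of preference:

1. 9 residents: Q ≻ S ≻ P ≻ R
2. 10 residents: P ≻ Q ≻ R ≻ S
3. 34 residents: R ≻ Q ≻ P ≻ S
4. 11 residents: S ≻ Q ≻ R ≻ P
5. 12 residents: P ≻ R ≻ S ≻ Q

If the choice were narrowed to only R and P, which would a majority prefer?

R

Voters preferring R to P: 45; preferring P to R: 31.
R wins the head-to-head.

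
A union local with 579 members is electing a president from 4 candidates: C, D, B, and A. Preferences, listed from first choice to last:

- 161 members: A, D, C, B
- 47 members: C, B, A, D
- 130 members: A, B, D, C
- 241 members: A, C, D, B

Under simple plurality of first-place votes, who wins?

A

First-place votes: C 47, D 0, B 0, A 532.
A has the most first-place votes.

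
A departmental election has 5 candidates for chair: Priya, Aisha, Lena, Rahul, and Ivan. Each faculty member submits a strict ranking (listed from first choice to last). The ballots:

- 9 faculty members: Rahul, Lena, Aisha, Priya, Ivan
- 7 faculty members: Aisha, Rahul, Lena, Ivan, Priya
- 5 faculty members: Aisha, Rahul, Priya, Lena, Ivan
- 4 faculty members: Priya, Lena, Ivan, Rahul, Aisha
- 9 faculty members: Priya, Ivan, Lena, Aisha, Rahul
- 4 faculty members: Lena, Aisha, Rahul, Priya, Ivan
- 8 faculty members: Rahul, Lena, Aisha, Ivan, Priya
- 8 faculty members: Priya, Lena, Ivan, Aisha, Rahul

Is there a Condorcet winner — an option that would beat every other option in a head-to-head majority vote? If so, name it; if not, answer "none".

none

Checking pairwise contests:
Aisha beats Priya 33–21.
Lena beats Aisha 42–12.
Rahul beats Lena 29–25.
Aisha beats Rahul 33–21.
Priya beats Ivan 39–15.
Every option loses at least one head-to-head, so there is no Condorcet winner.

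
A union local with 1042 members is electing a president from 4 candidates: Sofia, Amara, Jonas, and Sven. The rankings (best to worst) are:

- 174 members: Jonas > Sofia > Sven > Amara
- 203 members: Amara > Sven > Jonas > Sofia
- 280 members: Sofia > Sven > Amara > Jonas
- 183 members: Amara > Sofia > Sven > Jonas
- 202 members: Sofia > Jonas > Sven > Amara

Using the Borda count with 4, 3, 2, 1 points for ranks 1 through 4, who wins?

Sofia

Sofia: 174·3 + 203·1 + 280·4 + 183·3 + 202·4 = 3202
Amara: 174·1 + 203·4 + 280·2 + 183·4 + 202·1 = 2480
Jonas: 174·4 + 203·2 + 280·1 + 183·1 + 202·3 = 2171
Sven: 174·2 + 203·3 + 280·3 + 183·2 + 202·2 = 2567
Sofia has the highest Borda score (3202).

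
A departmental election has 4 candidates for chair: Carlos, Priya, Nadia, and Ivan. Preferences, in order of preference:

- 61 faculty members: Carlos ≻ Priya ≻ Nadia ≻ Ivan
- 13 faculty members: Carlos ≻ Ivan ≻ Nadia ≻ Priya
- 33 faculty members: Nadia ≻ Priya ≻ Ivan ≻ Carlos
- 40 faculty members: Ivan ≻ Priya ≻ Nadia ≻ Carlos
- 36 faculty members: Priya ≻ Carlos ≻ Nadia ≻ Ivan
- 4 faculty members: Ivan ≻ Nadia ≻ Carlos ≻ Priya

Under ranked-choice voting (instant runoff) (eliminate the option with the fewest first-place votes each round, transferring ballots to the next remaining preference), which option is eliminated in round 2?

Ivan

Round 1: Carlos 74, Priya 36, Nadia 33, Ivan 44. Eliminate Nadia.
Round 2: Carlos 74, Priya 69, Ivan 44. Eliminate Ivan.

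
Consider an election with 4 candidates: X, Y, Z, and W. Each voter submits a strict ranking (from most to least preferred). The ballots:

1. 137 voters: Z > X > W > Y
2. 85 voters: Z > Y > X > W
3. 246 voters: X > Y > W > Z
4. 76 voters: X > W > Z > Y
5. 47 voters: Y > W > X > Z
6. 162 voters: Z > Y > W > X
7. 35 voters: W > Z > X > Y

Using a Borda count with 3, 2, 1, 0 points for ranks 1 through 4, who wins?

X

X: 137·2 + 85·1 + 246·3 + 76·3 + 47·1 + 162·0 + 35·1 = 1407
Y: 137·0 + 85·2 + 246·2 + 76·0 + 47·3 + 162·2 + 35·0 = 1127
Z: 137·3 + 85·3 + 246·0 + 76·1 + 47·0 + 162·3 + 35·2 = 1298
W: 137·1 + 85·0 + 246·1 + 76·2 + 47·2 + 162·1 + 35·3 = 896
X has the highest Borda score (1407).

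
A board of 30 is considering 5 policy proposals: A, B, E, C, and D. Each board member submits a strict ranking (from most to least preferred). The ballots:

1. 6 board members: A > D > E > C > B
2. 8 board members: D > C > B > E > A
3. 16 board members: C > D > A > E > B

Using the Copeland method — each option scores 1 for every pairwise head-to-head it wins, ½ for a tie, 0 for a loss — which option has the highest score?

A: beats B and E; loses to C and D → score 2.
B: loses to A, E, C, and D → score 0.
E: beats B; loses to A, C, and D → score 1.
C: beats A, B, E, and D → score 4.
D: beats A, B, and E; loses to C → score 3.
C has the best pairwise record.

C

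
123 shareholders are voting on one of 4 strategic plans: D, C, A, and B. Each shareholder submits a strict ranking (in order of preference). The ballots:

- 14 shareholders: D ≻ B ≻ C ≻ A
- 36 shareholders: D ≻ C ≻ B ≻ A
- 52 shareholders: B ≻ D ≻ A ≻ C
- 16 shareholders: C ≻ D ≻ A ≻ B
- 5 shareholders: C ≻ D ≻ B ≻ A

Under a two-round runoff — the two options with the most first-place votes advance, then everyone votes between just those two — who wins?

Round 1 first-place votes: D 50, C 21, A 0, B 52.
B and D advance.
Runoff: B is preferred to D by 52 voters; D by 71.
D wins the runoff.

D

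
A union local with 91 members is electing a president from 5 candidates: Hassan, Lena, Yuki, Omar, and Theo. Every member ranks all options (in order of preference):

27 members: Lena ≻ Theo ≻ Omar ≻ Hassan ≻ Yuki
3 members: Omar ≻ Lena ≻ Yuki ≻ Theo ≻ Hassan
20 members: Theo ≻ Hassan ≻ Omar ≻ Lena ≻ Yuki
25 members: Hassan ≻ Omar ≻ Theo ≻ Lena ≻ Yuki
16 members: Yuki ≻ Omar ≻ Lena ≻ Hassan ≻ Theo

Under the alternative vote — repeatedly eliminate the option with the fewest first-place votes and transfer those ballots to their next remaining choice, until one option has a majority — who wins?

Round 1: Hassan 25, Lena 27, Yuki 16, Omar 3, Theo 20. Eliminate Omar.
Round 2: Hassan 25, Lena 30, Yuki 16, Theo 20. Eliminate Yuki.
Round 3: Hassan 25, Lena 46, Theo 20. Lena has a majority.

Lena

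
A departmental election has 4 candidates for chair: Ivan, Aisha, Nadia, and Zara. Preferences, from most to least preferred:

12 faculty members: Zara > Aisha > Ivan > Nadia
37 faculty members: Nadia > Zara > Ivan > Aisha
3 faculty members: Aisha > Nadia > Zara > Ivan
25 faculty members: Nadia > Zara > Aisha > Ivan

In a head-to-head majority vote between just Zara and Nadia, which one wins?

Nadia

Voters preferring Zara to Nadia: 12; preferring Nadia to Zara: 65.
Nadia wins the head-to-head.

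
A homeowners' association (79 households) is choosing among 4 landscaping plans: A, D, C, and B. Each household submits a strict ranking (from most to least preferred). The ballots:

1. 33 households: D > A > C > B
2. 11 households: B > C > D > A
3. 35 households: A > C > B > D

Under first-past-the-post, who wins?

First-place votes: A 35, D 33, C 0, B 11.
A has the most first-place votes.

A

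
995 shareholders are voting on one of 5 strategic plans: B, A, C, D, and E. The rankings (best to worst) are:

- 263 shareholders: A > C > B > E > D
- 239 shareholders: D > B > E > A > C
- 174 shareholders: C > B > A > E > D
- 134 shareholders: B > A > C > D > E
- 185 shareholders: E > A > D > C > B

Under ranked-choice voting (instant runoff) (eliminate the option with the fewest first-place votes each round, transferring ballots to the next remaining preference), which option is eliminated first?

B

Round 1: B 134, A 263, C 174, D 239, E 185. Eliminate B.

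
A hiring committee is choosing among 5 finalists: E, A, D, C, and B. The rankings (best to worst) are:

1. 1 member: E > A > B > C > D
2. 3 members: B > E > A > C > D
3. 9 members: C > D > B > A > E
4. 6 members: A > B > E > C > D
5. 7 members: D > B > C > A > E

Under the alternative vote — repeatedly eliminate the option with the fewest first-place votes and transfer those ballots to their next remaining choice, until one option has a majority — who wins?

C

Round 1: E 1, A 6, D 7, C 9, B 3. Eliminate E.
Round 2: A 7, D 7, C 9, B 3. Eliminate B.
Round 3: A 10, D 7, C 9. Eliminate D.
Round 4: A 10, C 16. C has a majority.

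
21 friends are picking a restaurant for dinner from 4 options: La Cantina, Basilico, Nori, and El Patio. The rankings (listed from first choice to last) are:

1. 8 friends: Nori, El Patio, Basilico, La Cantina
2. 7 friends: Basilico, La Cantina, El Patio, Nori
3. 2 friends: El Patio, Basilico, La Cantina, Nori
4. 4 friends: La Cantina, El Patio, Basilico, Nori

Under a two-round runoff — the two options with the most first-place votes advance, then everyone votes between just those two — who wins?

Round 1 first-place votes: La Cantina 4, Basilico 7, Nori 8, El Patio 2.
Nori and Basilico advance.
Runoff: Nori is preferred to Basilico by 8 voters; Basilico by 13.
Basilico wins the runoff.

Basilico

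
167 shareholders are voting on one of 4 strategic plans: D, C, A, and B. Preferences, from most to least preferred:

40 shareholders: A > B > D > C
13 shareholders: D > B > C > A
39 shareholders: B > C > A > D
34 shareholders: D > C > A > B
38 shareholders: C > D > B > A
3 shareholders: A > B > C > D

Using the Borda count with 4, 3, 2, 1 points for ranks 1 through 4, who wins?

C

D: 40·2 + 13·4 + 39·1 + 34·4 + 38·3 + 3·1 = 424
C: 40·1 + 13·2 + 39·3 + 34·3 + 38·4 + 3·2 = 443
A: 40·4 + 13·1 + 39·2 + 34·2 + 38·1 + 3·4 = 369
B: 40·3 + 13·3 + 39·4 + 34·1 + 38·2 + 3·3 = 434
C has the highest Borda score (443).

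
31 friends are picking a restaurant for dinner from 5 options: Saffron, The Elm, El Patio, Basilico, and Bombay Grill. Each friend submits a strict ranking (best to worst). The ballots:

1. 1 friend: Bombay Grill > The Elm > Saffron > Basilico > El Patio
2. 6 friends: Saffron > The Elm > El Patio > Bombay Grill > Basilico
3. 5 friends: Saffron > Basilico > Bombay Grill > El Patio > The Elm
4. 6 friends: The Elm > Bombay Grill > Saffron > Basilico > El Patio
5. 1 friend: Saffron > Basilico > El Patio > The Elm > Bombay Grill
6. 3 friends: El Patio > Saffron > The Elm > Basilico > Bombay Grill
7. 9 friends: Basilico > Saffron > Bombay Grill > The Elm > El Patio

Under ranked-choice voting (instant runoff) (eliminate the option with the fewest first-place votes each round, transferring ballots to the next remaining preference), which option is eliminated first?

Round 1: Saffron 12, The Elm 6, El Patio 3, Basilico 9, Bombay Grill 1. Eliminate Bombay Grill.

Bombay Grill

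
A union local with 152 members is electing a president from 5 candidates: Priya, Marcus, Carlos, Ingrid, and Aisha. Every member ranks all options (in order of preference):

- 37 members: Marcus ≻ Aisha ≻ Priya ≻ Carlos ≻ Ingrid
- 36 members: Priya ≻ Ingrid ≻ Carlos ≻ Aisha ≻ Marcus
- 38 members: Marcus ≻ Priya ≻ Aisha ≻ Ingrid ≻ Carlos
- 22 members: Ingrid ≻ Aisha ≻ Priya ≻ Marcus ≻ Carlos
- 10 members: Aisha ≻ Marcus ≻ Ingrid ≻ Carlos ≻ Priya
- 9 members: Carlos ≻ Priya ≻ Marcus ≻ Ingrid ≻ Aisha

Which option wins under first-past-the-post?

First-place votes: Priya 36, Marcus 75, Carlos 9, Ingrid 22, Aisha 10.
Marcus has the most first-place votes.

Marcus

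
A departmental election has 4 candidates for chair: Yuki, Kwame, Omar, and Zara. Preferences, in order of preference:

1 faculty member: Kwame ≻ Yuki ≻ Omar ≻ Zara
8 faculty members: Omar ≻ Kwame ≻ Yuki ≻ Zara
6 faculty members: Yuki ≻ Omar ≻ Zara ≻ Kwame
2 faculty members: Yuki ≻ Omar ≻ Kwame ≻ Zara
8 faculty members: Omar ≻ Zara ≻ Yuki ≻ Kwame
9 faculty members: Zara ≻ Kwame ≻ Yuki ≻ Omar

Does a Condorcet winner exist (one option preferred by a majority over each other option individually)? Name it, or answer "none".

none

Checking pairwise contests:
Kwame beats Yuki 18–16.
Omar beats Kwame 24–10.
Yuki beats Omar 18–16.
Omar beats Zara 25–9.
Every option loses at least one head-to-head, so there is no Condorcet winner.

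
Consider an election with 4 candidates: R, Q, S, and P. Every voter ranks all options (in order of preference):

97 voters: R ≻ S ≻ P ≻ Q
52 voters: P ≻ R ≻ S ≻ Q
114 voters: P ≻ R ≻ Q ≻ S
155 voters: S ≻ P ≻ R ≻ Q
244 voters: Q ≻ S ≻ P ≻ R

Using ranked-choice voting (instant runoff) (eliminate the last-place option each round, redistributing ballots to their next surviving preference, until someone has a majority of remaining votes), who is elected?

Q

Round 1: R 97, Q 244, S 155, P 166. Eliminate R.
Round 2: Q 244, S 252, P 166. Eliminate P.
Round 3: Q 358, S 304. Q has a majority.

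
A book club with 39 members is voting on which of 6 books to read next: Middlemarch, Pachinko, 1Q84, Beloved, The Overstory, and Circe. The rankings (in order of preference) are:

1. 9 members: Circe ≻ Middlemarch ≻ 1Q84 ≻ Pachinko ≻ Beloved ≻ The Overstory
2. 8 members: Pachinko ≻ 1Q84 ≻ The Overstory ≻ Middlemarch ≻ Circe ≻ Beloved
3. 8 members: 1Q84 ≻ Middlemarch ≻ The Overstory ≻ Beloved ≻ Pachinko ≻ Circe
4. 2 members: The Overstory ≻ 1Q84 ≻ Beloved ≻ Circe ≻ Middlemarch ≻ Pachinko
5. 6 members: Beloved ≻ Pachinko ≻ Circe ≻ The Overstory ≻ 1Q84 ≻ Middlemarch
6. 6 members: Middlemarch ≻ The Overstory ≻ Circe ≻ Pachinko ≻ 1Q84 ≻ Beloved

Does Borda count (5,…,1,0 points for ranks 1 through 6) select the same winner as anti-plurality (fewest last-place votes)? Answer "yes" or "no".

yes

Borda — scores: Middlemarch 116, Pachinko 102, 1Q84 119, Beloved 61, The Overstory 94, Circe 93. Winner: 1Q84.
Anti-plurality — last-place votes: Middlemarch 6, Pachinko 2, 1Q84 0, Beloved 14, The Overstory 9, Circe 8. Winner: 1Q84.
The two methods agree.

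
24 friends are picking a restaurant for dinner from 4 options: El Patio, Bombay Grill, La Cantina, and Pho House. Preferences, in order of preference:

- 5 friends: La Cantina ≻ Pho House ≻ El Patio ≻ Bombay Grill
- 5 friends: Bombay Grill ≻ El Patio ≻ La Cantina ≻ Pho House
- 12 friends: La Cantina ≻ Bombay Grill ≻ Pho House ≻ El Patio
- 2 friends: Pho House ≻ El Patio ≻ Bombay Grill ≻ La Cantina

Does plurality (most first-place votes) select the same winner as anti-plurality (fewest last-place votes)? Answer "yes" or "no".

Plurality — first-place votes: El Patio 0, Bombay Grill 5, La Cantina 17, Pho House 2. Winner: La Cantina.
Anti-plurality — last-place votes: El Patio 12, Bombay Grill 5, La Cantina 2, Pho House 5. Winner: La Cantina.
The two methods agree.

yes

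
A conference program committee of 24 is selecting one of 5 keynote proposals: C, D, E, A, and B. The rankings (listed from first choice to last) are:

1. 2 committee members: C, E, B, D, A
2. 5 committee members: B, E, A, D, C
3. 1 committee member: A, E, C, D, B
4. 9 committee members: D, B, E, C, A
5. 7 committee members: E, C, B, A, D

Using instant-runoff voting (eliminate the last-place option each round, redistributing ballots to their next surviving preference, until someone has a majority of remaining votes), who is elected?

Round 1: C 2, D 9, E 7, A 1, B 5. Eliminate A.
Round 2: C 2, D 9, E 8, B 5. Eliminate C.
Round 3: D 9, E 10, B 5. Eliminate B.
Round 4: D 9, E 15. E has a majority.

E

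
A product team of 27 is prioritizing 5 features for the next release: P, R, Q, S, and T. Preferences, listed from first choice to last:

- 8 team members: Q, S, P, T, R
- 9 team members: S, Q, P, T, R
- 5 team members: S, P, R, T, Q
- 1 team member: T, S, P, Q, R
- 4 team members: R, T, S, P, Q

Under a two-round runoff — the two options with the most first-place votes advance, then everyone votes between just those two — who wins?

Round 1 first-place votes: P 0, R 4, Q 8, S 14, T 1.
S and Q advance.
Runoff: S is preferred to Q by 19 voters; Q by 8.
S wins the runoff.

S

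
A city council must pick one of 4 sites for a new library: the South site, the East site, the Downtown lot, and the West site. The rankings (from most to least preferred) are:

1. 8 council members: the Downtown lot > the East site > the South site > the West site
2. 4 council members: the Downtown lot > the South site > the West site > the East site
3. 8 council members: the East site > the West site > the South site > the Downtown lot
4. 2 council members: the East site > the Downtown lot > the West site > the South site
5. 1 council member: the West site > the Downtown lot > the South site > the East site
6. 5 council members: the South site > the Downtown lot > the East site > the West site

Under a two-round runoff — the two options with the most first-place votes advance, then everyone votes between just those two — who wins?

the Downtown lot

Round 1 first-place votes: the South site 5, the East site 10, the Downtown lot 12, the West site 1.
the Downtown lot and the East site advance.
Runoff: the Downtown lot is preferred to the East site by 18 voters; the East site by 10.
the Downtown lot wins the runoff.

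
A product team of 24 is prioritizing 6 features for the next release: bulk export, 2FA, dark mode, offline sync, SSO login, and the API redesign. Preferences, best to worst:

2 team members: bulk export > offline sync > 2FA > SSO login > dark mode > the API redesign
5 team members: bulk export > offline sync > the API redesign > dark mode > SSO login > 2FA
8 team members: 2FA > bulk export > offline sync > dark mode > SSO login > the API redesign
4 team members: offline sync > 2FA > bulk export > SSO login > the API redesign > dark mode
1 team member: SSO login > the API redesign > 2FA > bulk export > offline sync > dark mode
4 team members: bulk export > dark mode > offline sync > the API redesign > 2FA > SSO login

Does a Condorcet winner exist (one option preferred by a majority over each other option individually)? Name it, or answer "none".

Checking pairwise contests:
2FA beats bulk export 13–11.
offline sync beats 2FA 15–9.
bulk export beats dark mode 24–0.
bulk export beats offline sync 20–4.
bulk export beats SSO login 23–1.
bulk export beats the API redesign 23–1.
Every option loses at least one head-to-head, so there is no Condorcet winner.

none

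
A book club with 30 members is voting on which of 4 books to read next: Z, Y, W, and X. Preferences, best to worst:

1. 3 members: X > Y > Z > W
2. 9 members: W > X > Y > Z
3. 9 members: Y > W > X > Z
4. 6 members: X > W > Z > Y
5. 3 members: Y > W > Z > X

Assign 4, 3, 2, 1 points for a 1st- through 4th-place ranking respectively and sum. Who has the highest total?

Z: 3·2 + 9·1 + 9·1 + 6·2 + 3·2 = 42
Y: 3·3 + 9·2 + 9·4 + 6·1 + 3·4 = 81
W: 3·1 + 9·4 + 9·3 + 6·3 + 3·3 = 93
X: 3·4 + 9·3 + 9·2 + 6·4 + 3·1 = 84
W has the highest Borda score (93).

W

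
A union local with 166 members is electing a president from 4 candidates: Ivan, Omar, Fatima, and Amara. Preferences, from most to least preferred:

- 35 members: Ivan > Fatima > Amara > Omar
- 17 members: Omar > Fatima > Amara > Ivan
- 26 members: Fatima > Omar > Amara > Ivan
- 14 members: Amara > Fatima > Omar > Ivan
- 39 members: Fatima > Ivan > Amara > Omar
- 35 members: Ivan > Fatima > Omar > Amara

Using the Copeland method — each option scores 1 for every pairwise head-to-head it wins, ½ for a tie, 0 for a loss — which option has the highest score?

Fatima

Ivan: beats Omar and Amara; loses to Fatima → score 2.
Omar: loses to Ivan, Fatima, and Amara → score 0.
Fatima: beats Ivan, Omar, and Amara → score 3.
Amara: beats Omar; loses to Ivan and Fatima → score 1.
Fatima has the best pairwise record.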